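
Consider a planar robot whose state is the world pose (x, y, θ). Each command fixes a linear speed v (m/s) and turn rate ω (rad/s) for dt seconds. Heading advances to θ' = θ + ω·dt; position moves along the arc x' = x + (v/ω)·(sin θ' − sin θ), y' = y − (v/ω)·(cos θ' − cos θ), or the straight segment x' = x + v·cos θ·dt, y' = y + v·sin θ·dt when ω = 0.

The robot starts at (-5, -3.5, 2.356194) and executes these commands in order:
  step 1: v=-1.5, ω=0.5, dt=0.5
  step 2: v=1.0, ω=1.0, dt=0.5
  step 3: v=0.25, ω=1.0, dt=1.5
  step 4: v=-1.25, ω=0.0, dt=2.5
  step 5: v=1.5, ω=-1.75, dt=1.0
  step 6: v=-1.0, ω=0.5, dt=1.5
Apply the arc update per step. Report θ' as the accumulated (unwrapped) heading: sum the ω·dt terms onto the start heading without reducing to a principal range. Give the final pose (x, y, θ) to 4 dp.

step 1: θ'=2.6062 (R=-3.0000) → pose (-4.4092, -3.9589, 2.6062)
step 2: θ'=3.1062 (R=1.0000) → pose (-4.8840, -3.8196, 3.1062)
step 3: θ'=4.6062 (R=0.2500) → pose (-5.1415, -4.0429, 4.6062)
step 4: θ'=4.6062 (straight) → pose (-4.8102, -0.9355, 4.6062)
step 5: θ'=2.8562 (R=-0.8571) → pose (-5.9039, -1.6671, 2.8562)
step 6: θ'=3.6062 (R=-2.0000) → pose (-4.4446, -1.5360, 3.6062)

(-4.4446, -1.5360, 3.6062)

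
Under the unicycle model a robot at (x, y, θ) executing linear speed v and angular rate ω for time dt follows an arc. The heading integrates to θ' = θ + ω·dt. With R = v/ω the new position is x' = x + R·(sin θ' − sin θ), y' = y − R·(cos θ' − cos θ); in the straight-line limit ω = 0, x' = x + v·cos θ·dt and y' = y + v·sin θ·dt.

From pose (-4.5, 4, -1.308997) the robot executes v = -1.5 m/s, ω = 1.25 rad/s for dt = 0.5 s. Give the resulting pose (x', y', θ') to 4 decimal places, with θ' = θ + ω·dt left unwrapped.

(-4.9008, 4.6195, -0.6840)

θ' = -1.3090 + 1.25·0.5 = -0.6840
R = v/ω = -1.5/1.25 = -1.2000
x' = -4.5 + -1.2000·(sin -0.6840 − sin -1.3090) = -4.9008
y' = 4 − -1.2000·(cos -0.6840 − cos -1.3090) = 4.6195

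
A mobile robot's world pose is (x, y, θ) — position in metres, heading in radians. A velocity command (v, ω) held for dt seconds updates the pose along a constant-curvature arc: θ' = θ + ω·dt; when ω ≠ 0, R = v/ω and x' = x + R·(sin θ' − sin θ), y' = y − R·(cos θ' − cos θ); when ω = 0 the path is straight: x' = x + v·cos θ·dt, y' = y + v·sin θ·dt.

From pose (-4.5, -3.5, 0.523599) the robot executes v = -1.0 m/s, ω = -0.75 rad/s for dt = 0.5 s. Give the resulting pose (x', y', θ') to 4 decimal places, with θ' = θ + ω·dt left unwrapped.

(-4.9693, -3.6639, 0.1486)

θ' = 0.5236 + -0.75·0.5 = 0.1486
R = v/ω = -1.0/-0.75 = 1.3333
x' = -4.5 + 1.3333·(sin 0.1486 − sin 0.5236) = -4.9693
y' = -3.5 − 1.3333·(cos 0.1486 − cos 0.5236) = -3.6639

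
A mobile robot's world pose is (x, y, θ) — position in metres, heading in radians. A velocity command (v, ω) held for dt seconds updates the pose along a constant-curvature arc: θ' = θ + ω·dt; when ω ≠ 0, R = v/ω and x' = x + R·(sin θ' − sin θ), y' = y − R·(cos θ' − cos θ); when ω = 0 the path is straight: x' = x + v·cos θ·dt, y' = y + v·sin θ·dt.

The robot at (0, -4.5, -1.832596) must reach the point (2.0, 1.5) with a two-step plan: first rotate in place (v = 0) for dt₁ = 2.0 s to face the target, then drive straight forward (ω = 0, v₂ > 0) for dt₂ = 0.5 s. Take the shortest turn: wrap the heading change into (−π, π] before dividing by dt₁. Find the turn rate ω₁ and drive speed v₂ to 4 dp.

heading to target = atan2(1.5−-4.5, 2−0) = 1.2490
Δθ = wrap(1.2490 − -1.8326) = 3.0816; ω₁ = Δθ/dt₁ = 1.5408
distance = √((2−0)² + (1.5−-4.5)²) = 6.3246; v₂ = distance/dt₂ = 12.6491

ω₁ = 1.5408, v₂ = 12.6491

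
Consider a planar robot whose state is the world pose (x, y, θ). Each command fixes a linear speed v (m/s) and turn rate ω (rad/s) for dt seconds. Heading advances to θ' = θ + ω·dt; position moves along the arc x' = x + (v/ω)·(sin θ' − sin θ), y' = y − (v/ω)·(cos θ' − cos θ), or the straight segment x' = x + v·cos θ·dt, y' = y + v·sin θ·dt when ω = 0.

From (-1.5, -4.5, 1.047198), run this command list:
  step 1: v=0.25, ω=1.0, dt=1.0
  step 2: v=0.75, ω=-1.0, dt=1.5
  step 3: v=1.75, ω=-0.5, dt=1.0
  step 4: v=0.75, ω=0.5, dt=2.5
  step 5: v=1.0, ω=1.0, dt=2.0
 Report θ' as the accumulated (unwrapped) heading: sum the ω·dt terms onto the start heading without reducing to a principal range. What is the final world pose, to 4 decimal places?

(0.6935, -0.4176, 3.2972)

step 1: θ'=2.0472 (R=0.2500) → pose (-1.4943, -4.2604, 2.0472)
step 2: θ'=0.5472 (R=-0.7500) → pose (-1.2181, -3.2759, 0.5472)
step 3: θ'=0.0472 (R=-3.5000) → pose (0.4378, -2.7688, 0.0472)
step 4: θ'=1.2972 (R=1.5000) → pose (1.8113, -1.6757, 1.2972)
step 5: θ'=3.2972 (R=1.0000) → pose (0.6935, -0.4176, 3.2972)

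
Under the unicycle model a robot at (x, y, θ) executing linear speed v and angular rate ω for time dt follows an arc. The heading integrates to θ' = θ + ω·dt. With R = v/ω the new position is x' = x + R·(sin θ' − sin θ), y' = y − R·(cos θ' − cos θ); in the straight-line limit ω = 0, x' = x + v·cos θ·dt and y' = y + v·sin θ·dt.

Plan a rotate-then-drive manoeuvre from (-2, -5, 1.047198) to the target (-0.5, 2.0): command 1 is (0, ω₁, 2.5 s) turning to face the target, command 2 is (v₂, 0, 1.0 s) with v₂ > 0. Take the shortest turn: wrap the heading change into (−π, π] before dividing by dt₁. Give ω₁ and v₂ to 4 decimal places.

heading to target = atan2(2−-5, -0.5−-2) = 1.3597
Δθ = wrap(1.3597 − 1.0472) = 0.3125; ω₁ = Δθ/dt₁ = 0.1250
distance = √((-0.5−-2)² + (2−-5)²) = 7.1589; v₂ = distance/dt₂ = 7.1589

ω₁ = 0.1250, v₂ = 7.1589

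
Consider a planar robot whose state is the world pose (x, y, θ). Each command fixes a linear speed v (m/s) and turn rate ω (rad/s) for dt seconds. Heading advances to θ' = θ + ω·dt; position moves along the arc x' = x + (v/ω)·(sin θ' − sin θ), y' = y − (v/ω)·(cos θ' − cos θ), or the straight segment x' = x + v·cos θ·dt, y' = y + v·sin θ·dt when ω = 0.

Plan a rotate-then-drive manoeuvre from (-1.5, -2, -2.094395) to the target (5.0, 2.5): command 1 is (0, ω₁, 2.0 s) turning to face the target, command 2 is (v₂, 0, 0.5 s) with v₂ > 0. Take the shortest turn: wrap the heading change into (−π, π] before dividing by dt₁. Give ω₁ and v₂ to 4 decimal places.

ω₁ = 1.3500, v₂ = 15.8114

heading to target = atan2(2.5−-2, 5−-1.5) = 0.6055
Δθ = wrap(0.6055 − -2.0944) = 2.6999; ω₁ = Δθ/dt₁ = 1.3500
distance = √((5−-1.5)² + (2.5−-2)²) = 7.9057; v₂ = distance/dt₂ = 15.8114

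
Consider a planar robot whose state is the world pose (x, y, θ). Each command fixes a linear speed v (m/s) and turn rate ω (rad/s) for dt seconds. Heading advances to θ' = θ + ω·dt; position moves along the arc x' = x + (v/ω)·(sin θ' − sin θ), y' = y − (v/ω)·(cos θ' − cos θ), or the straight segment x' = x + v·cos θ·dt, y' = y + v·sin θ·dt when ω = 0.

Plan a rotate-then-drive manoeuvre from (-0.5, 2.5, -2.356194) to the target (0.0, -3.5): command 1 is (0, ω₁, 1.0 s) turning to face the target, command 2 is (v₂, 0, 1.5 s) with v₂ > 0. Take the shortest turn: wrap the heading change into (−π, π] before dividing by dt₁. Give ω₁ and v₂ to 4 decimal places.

heading to target = atan2(-3.5−2.5, 0−-0.5) = -1.4877
Δθ = wrap(-1.4877 − -2.3562) = 0.8685; ω₁ = Δθ/dt₁ = 0.8685
distance = √((0−-0.5)² + (-3.5−2.5)²) = 6.0208; v₂ = distance/dt₂ = 4.0139

ω₁ = 0.8685, v₂ = 4.0139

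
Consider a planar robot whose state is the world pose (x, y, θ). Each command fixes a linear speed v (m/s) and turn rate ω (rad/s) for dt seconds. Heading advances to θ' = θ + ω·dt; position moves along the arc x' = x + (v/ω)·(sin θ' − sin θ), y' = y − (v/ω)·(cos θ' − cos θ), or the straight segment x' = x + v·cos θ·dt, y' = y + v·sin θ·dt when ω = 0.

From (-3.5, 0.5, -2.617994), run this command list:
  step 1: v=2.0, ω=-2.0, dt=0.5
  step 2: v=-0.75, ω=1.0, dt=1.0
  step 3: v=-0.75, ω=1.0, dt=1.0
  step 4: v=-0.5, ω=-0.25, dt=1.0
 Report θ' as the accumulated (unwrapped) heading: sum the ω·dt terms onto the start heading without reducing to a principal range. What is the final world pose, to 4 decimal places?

(-3.2800, 1.5998, -1.8680)

step 1: θ'=-3.6180 (R=-1.0000) → pose (-4.4586, 0.4774, -3.6180)
step 2: θ'=-2.6180 (R=-0.7500) → pose (-3.7396, 0.4943, -2.6180)
step 3: θ'=-1.6180 (R=-0.7500) → pose (-3.3655, 1.1085, -1.6180)
step 4: θ'=-1.8680 (R=2.0000) → pose (-3.2800, 1.5998, -1.8680)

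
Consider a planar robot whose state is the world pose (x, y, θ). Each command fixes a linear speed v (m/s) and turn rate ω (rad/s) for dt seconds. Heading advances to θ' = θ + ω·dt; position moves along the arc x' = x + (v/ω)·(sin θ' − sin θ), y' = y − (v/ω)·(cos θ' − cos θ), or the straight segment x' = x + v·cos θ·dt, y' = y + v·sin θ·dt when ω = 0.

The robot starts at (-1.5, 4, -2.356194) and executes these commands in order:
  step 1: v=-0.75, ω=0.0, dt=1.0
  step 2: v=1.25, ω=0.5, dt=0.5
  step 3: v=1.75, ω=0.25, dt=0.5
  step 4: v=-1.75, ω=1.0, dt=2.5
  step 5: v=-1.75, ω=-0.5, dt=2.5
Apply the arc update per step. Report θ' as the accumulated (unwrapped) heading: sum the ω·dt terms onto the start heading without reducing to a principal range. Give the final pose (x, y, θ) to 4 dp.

(-8.2954, 5.9116, -0.7312)

step 1: θ'=-2.3562 (straight) → pose (-0.9697, 4.5303, -2.3562)
step 2: θ'=-2.1062 (R=2.5000) → pose (-1.3521, 4.0380, -2.1062)
step 3: θ'=-1.9812 (R=7.0000) → pose (-1.7503, 3.2596, -1.9812)
step 4: θ'=0.5188 (R=-1.7500) → pose (-4.2228, 5.4775, 0.5188)
step 5: θ'=-0.7312 (R=3.5000) → pose (-8.2954, 5.9116, -0.7312)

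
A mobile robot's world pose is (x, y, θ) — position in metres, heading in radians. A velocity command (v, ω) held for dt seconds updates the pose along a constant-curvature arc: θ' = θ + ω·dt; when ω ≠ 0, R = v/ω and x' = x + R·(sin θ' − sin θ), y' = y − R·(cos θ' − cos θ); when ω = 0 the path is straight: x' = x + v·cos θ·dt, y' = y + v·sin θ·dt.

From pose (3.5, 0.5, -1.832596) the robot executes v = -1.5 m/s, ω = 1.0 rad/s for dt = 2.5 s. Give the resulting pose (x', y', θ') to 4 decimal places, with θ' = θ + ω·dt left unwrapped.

θ' = -1.8326 + 1.0·2.5 = 0.6674
R = v/ω = -1.5/1.0 = -1.5000
x' = 3.5 + -1.5000·(sin 0.6674 − sin -1.8326) = 1.1227
y' = 0.5 − -1.5000·(cos 0.6674 − cos -1.8326) = 2.0664

(1.1227, 2.0664, 0.6674)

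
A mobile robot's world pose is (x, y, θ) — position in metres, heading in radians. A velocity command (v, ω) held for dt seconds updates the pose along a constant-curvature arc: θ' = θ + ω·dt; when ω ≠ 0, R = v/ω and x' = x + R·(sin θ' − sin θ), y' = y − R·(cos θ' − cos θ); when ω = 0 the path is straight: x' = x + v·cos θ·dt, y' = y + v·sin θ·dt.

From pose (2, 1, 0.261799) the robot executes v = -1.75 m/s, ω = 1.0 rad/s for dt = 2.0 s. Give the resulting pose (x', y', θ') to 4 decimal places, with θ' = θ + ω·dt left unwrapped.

θ' = 0.2618 + 1.0·2.0 = 2.2618
R = v/ω = -1.75/1.0 = -1.7500
x' = 2 + -1.7500·(sin 2.2618 − sin 0.2618) = 1.1044
y' = 1 − -1.7500·(cos 2.2618 − cos 0.2618) = -1.8057

(1.1044, -1.8057, 2.2618)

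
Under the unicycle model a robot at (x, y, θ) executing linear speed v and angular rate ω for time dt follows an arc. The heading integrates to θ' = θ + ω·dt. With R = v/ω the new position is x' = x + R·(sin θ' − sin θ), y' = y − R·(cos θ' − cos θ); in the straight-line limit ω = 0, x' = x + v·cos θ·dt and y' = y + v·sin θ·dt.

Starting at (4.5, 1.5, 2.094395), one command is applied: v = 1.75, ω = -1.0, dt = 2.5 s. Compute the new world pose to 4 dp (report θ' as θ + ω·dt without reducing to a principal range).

θ' = 2.0944 + -1.0·2.5 = -0.4056
R = v/ω = 1.75/-1.0 = -1.7500
x' = 4.5 + -1.7500·(sin -0.4056 − sin 2.0944) = 6.7061
y' = 1.5 − -1.7500·(cos -0.4056 − cos 2.0944) = 3.9830

(6.7061, 3.9830, -0.4056)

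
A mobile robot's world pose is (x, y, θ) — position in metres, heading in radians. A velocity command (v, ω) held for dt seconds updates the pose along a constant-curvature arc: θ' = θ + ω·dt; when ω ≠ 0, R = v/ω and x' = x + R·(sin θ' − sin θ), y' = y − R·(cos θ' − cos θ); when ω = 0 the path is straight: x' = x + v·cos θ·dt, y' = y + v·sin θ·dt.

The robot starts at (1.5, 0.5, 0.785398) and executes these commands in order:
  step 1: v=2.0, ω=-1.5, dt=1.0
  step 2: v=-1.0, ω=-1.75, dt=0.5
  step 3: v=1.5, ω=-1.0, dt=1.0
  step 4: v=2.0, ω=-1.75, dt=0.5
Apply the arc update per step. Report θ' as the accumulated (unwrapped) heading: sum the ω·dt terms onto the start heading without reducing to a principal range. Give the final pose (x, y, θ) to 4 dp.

(1.4445, -0.3529, -3.4646)

step 1: θ'=-0.7146 (R=-1.3333) → pose (3.3166, 0.5643, -0.7146)
step 2: θ'=-1.5896 (R=0.5714) → pose (3.1197, 1.0067, -1.5896)
step 3: θ'=-2.5896 (R=-1.5000) → pose (2.4065, -0.2423, -2.5896)
step 4: θ'=-3.4646 (R=-1.1429) → pose (1.4445, -0.3529, -3.4646)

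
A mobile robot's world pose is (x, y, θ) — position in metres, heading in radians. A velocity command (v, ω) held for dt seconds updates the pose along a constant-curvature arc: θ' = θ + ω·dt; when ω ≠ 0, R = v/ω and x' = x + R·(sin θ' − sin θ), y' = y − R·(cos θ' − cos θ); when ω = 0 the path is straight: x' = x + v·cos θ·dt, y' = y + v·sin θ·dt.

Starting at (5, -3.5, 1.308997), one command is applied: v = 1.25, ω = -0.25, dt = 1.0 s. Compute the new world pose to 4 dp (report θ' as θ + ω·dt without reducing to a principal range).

(5.4703, -2.3454, 1.0590)

θ' = 1.3090 + -0.25·1.0 = 1.0590
R = v/ω = 1.25/-0.25 = -5.0000
x' = 5 + -5.0000·(sin 1.0590 − sin 1.3090) = 5.4703
y' = -3.5 − -5.0000·(cos 1.0590 − cos 1.3090) = -2.3454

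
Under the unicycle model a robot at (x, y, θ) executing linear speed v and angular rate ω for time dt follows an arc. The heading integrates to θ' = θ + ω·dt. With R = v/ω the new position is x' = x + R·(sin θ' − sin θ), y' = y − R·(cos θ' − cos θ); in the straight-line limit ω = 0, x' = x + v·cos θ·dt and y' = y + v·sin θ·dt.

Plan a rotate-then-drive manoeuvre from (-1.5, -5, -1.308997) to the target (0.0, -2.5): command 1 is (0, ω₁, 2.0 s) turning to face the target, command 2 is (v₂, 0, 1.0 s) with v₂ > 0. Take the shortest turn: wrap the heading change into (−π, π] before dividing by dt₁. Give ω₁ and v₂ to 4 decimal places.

heading to target = atan2(-2.5−-5, 0−-1.5) = 1.0304
Δθ = wrap(1.0304 − -1.3090) = 2.3394; ω₁ = Δθ/dt₁ = 1.1697
distance = √((0−-1.5)² + (-2.5−-5)²) = 2.9155; v₂ = distance/dt₂ = 2.9155

ω₁ = 1.1697, v₂ = 2.9155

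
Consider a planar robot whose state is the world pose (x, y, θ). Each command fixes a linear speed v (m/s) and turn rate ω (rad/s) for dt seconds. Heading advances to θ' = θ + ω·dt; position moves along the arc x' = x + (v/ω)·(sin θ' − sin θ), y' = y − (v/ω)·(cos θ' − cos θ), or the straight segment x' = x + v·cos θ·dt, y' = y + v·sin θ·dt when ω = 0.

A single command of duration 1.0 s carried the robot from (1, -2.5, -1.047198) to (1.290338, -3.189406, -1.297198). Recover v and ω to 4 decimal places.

Δθ = -1.297198 − -1.047198 = -0.250000
ω = Δθ/dt = -0.250000/1.0 = -0.2500
R = −Δy/(cos θ' − cos θ) = -3.0000
v = R·ω = -3.0000·-0.2500 = 0.7500

v = 0.7500, ω = -0.2500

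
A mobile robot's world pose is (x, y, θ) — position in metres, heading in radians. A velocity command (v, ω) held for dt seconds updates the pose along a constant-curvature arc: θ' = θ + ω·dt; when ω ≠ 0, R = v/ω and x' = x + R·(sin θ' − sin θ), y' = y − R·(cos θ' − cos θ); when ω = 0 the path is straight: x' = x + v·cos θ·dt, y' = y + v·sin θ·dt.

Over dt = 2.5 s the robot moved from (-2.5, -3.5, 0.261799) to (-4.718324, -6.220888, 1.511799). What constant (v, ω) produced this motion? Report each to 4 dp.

Δθ = 1.511799 − 0.261799 = 1.250000
ω = Δθ/dt = 1.250000/2.5 = 0.5000
R = −Δy/(cos θ' − cos θ) = -3.0000
v = R·ω = -3.0000·0.5000 = -1.5000

v = -1.5000, ω = 0.5000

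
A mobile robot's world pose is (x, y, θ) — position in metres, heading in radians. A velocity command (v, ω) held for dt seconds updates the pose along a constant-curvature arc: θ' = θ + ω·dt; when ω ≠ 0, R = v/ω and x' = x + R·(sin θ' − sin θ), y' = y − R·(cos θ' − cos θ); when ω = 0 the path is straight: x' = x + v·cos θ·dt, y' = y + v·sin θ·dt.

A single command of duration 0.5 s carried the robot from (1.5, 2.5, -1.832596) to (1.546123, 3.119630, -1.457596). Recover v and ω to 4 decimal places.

Δθ = -1.457596 − -1.832596 = 0.375000
ω = Δθ/dt = 0.375000/0.5 = 0.7500
R = −Δy/(cos θ' − cos θ) = -1.6667
v = R·ω = -1.6667·0.7500 = -1.2500

v = -1.2500, ω = 0.7500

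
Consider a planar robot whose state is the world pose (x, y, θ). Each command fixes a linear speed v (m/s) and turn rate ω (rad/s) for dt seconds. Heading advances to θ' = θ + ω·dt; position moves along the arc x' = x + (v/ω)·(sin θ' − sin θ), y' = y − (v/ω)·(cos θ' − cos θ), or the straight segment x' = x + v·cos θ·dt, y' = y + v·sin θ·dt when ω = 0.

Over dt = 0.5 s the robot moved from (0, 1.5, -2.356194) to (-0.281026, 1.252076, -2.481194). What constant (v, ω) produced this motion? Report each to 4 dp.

v = 0.7500, ω = -0.2500

Δθ = -2.481194 − -2.356194 = -0.125000
ω = Δθ/dt = -0.125000/0.5 = -0.2500
R = Δx/(sin θ' − sin θ) = -3.0000
v = R·ω = -3.0000·-0.2500 = 0.7500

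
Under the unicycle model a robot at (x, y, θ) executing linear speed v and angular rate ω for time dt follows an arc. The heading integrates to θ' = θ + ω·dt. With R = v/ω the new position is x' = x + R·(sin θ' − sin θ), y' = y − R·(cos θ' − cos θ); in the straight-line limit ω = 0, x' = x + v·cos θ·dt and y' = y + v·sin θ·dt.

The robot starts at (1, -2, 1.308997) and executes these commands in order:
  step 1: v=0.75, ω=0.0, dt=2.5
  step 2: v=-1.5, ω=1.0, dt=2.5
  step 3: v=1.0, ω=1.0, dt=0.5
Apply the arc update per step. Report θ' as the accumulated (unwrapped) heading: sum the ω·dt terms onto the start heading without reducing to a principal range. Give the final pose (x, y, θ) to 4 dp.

(3.5618, -2.1482, 4.3090)

step 1: θ'=1.3090 (straight) → pose (1.4853, -0.1889, 1.3090)
step 2: θ'=3.8090 (R=-1.5000) → pose (3.8626, -1.7553, 3.8090)
step 3: θ'=4.3090 (R=1.0000) → pose (3.5618, -2.1482, 4.3090)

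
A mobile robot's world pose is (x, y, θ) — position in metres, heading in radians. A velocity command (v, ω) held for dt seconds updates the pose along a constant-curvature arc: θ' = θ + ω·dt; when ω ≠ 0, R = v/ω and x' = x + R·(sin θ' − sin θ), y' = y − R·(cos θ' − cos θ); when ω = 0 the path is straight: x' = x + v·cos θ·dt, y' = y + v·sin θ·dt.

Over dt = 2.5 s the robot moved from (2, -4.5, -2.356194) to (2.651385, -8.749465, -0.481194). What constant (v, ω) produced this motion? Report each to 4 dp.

Δθ = -0.481194 − -2.356194 = 1.875000
ω = Δθ/dt = 1.875000/2.5 = 0.7500
R = −Δy/(cos θ' − cos θ) = 2.6667
v = R·ω = 2.6667·0.7500 = 2.0000

v = 2.0000, ω = 0.7500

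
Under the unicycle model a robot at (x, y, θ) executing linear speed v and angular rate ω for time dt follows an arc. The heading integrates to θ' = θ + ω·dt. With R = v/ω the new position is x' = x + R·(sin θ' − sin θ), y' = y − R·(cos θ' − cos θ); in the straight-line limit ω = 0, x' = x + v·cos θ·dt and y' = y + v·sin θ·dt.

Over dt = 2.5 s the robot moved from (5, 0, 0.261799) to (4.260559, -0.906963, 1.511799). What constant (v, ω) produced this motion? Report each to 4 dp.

v = -0.5000, ω = 0.5000

Δθ = 1.511799 − 0.261799 = 1.250000
ω = Δθ/dt = 1.250000/2.5 = 0.5000
R = −Δy/(cos θ' − cos θ) = -1.0000
v = R·ω = -1.0000·0.5000 = -0.5000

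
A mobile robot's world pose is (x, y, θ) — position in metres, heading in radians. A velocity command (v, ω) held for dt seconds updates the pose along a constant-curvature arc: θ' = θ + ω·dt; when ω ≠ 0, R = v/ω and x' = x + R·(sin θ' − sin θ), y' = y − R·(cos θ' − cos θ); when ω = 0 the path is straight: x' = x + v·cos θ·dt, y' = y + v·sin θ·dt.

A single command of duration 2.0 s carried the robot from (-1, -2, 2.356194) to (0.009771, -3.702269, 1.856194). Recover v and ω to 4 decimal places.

v = -1.0000, ω = -0.2500

Δθ = 1.856194 − 2.356194 = -0.500000
ω = Δθ/dt = -0.500000/2.0 = -0.2500
R = −Δy/(cos θ' − cos θ) = 4.0000
v = R·ω = 4.0000·-0.2500 = -1.0000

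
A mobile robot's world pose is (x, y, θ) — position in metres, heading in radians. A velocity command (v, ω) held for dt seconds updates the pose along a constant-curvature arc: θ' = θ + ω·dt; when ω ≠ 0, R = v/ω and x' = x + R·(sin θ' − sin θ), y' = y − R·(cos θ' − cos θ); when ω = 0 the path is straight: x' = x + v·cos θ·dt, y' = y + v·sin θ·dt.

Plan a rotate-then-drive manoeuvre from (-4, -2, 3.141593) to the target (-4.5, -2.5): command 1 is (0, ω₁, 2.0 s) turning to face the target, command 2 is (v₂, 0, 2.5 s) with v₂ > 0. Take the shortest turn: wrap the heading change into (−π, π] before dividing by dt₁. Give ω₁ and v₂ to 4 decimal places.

ω₁ = 0.3927, v₂ = 0.2828

heading to target = atan2(-2.5−-2, -4.5−-4) = -2.3562
Δθ = wrap(-2.3562 − 3.1416) = 0.7854; ω₁ = Δθ/dt₁ = 0.3927
distance = √((-4.5−-4)² + (-2.5−-2)²) = 0.7071; v₂ = distance/dt₂ = 0.2828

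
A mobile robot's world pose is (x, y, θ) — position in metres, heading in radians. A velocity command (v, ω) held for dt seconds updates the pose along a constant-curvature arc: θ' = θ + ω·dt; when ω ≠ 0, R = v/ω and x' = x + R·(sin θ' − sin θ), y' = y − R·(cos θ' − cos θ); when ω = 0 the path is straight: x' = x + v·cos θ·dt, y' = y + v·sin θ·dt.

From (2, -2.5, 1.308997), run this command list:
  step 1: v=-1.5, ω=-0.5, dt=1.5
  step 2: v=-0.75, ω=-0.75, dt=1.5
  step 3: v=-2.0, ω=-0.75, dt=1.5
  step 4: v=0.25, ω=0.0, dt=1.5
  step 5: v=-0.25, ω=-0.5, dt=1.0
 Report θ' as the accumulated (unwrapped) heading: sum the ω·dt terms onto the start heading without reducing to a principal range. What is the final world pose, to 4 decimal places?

step 1: θ'=0.5590 (R=3.0000) → pose (0.6932, -4.2669, 0.5590)
step 2: θ'=-0.5660 (R=1.0000) → pose (-0.3734, -4.2632, -0.5660)
step 3: θ'=-1.6910 (R=2.6667) → pose (-1.5908, -1.6926, -1.6910)
step 4: θ'=-1.6910 (straight) → pose (-1.6357, -2.0649, -1.6910)
step 5: θ'=-2.1910 (R=0.5000) → pose (-1.5462, -1.8342, -2.1910)

(-1.5462, -1.8342, -2.1910)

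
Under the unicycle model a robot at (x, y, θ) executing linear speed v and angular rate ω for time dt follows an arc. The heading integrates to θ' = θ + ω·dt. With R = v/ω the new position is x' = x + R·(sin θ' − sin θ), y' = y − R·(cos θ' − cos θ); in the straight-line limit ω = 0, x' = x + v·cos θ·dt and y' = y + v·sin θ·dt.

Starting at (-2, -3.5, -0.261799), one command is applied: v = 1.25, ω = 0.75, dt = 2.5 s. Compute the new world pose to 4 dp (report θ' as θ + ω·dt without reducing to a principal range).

θ' = -0.2618 + 0.75·2.5 = 1.6132
R = v/ω = 1.25/0.75 = 1.6667
x' = -2 + 1.6667·(sin 1.6132 − sin -0.2618) = 0.0965
y' = -3.5 − 1.6667·(cos 1.6132 − cos -0.2618) = -1.8195

(0.0965, -1.8195, 1.6132)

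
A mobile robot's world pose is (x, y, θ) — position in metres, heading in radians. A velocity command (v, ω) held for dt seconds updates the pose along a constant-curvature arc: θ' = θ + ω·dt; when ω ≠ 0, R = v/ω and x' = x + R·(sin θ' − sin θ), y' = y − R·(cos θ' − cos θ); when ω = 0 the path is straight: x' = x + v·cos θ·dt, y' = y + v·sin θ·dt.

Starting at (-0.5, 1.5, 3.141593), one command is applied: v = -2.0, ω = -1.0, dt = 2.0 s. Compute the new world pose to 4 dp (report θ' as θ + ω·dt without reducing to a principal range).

θ' = 3.1416 + -1.0·2.0 = 1.1416
R = v/ω = -2.0/-1.0 = 2.0000
x' = -0.5 + 2.0000·(sin 1.1416 − sin 3.1416) = 1.3186
y' = 1.5 − 2.0000·(cos 1.1416 − cos 3.1416) = -1.3323

(1.3186, -1.3323, 1.1416)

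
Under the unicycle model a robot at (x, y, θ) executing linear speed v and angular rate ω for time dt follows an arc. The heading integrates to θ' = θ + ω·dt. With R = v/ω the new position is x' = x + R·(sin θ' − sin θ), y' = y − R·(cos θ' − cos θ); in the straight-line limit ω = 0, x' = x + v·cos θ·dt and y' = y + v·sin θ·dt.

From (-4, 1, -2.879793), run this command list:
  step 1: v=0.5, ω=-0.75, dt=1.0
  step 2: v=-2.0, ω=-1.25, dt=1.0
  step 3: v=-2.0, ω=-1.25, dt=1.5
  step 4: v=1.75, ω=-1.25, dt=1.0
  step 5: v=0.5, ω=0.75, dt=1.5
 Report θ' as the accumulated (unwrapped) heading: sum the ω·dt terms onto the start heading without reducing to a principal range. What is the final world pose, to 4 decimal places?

step 1: θ'=-3.6298 (R=-0.6667) → pose (-4.4852, 1.0552, -3.6298)
step 2: θ'=-4.8798 (R=1.6000) → pose (-3.6581, -0.6245, -4.8798)
step 3: θ'=-6.7548 (R=1.6000) → pose (-5.9626, -1.7833, -6.7548)
step 4: θ'=-8.0048 (R=-1.4000) → pose (-5.2145, -3.2408, -8.0048)
step 5: θ'=-6.8798 (R=0.6667) → pose (-4.9300, -3.8924, -6.8798)

(-4.9300, -3.8924, -6.8798)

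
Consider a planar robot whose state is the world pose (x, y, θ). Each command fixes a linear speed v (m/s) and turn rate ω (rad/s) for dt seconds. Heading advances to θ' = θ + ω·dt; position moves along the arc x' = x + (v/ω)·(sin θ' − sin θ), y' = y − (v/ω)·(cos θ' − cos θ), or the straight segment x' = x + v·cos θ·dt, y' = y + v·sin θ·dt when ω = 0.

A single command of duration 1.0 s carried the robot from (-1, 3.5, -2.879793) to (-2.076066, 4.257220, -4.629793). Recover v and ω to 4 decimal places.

v = 1.5000, ω = -1.7500

Δθ = -4.629793 − -2.879793 = -1.750000
ω = Δθ/dt = -1.750000/1.0 = -1.7500
R = Δx/(sin θ' − sin θ) = -0.8571
v = R·ω = -0.8571·-1.7500 = 1.5000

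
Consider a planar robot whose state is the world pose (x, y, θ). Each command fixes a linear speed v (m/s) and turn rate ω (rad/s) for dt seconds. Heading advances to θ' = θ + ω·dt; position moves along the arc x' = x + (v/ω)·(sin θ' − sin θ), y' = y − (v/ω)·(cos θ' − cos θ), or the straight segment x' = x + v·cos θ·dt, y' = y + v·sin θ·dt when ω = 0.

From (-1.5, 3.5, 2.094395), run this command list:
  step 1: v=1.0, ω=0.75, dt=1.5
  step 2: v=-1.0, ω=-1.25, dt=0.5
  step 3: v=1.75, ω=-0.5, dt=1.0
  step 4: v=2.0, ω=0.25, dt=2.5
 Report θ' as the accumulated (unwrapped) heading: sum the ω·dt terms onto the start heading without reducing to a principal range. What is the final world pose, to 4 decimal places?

(-7.1400, 8.5847, 2.7194)

step 1: θ'=3.2194 (R=1.3333) → pose (-2.7583, 4.1626, 3.2194)
step 2: θ'=2.5944 (R=0.8000) → pose (-2.2799, 4.0482, 2.5944)
step 3: θ'=2.0944 (R=-3.5000) → pose (-3.4900, 5.2872, 2.0944)
step 4: θ'=2.7194 (R=8.0000) → pose (-7.1400, 8.5847, 2.7194)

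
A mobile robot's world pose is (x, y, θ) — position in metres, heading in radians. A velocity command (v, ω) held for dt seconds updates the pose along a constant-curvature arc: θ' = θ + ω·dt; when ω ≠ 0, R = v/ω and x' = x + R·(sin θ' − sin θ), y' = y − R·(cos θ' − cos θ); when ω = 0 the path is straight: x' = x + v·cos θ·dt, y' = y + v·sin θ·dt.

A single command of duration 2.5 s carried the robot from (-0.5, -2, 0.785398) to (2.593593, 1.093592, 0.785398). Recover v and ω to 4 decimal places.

Δθ = 0.785398 − 0.785398 = 0.000000
ω = Δθ/dt = 0.000000/2.5 = 0.0000
ω = 0 → v = (Δx·cos θ + Δy·sin θ)/dt = 1.7500

v = 1.7500, ω = 0.0000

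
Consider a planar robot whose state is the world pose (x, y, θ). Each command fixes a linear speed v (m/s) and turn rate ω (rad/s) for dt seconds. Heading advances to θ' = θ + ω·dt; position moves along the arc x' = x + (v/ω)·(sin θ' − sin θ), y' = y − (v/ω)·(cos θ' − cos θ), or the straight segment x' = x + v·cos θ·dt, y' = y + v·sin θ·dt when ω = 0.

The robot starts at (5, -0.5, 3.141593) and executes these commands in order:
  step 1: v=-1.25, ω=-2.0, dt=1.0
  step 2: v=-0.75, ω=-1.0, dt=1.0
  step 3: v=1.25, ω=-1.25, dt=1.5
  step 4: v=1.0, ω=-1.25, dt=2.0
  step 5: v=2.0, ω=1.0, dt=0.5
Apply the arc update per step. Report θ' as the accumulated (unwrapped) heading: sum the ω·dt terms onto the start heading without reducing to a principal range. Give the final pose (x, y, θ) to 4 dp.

step 1: θ'=1.1416 (R=0.6250) → pose (5.5683, -1.3851, 1.1416)
step 2: θ'=0.1416 (R=0.7500) → pose (4.9922, -1.8155, 0.1416)
step 3: θ'=-1.7334 (R=-1.0000) → pose (6.1201, -2.9674, -1.7334)
step 4: θ'=-4.2334 (R=-0.8000) → pose (4.6207, -3.2065, -4.2334)
step 5: θ'=-3.7334 (R=2.0000) → pose (3.9615, -2.4684, -3.7334)

(3.9615, -2.4684, -3.7334)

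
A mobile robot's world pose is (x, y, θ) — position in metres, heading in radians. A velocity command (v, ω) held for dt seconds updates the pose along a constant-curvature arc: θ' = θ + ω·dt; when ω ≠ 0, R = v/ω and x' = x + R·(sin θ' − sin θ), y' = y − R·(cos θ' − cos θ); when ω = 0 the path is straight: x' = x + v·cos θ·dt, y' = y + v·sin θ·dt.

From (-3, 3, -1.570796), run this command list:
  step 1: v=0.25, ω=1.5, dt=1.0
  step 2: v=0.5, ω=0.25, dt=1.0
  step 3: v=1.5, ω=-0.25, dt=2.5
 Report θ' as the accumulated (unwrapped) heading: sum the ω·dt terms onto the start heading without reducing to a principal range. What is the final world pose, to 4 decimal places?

step 1: θ'=-0.0708 (R=0.1667) → pose (-2.8451, 2.8338, -0.0708)
step 2: θ'=0.1792 (R=2.0000) → pose (-2.3472, 2.8608, 0.1792)
step 3: θ'=-0.4458 (R=-6.0000) → pose (1.3094, 2.3705, -0.4458)

(1.3094, 2.3705, -0.4458)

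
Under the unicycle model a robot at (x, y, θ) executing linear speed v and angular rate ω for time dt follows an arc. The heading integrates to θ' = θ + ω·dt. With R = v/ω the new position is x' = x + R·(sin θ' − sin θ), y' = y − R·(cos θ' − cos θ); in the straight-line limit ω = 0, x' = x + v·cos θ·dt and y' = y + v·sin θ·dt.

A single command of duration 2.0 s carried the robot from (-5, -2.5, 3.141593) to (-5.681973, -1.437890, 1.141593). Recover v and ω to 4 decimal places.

v = 0.7500, ω = -1.0000

Δθ = 1.141593 − 3.141593 = -2.000000
ω = Δθ/dt = -2.000000/2.0 = -1.0000
R = −Δy/(cos θ' − cos θ) = -0.7500
v = R·ω = -0.7500·-1.0000 = 0.7500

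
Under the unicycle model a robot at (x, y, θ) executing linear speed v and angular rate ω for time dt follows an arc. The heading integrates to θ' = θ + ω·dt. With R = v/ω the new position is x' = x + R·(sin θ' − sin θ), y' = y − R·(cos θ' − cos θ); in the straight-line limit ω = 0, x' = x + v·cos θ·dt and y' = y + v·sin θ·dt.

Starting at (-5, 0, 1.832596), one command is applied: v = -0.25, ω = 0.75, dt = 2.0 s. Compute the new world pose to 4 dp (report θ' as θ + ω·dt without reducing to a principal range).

θ' = 1.8326 + 0.75·2.0 = 3.3326
R = v/ω = -0.25/0.75 = -0.3333
x' = -5 + -0.3333·(sin 3.3326 − sin 1.8326) = -4.6147
y' = 0 − -0.3333·(cos 3.3326 − cos 1.8326) = -0.2410

(-4.6147, -0.2410, 3.3326)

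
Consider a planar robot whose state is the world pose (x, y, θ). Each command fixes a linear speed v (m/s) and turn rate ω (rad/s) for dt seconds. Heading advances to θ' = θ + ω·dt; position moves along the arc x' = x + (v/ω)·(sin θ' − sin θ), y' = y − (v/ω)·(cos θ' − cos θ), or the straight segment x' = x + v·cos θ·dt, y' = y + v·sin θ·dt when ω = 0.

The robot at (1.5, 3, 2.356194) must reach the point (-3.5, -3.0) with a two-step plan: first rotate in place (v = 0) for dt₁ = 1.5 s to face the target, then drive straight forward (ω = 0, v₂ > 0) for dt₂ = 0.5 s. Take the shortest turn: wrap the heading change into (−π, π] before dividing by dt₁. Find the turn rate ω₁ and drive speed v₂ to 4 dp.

heading to target = atan2(-3−3, -3.5−1.5) = -2.2655
Δθ = wrap(-2.2655 − 2.3562) = 1.6615; ω₁ = Δθ/dt₁ = 1.1076
distance = √((-3.5−1.5)² + (-3−3)²) = 7.8102; v₂ = distance/dt₂ = 15.6205

ω₁ = 1.1076, v₂ = 15.6205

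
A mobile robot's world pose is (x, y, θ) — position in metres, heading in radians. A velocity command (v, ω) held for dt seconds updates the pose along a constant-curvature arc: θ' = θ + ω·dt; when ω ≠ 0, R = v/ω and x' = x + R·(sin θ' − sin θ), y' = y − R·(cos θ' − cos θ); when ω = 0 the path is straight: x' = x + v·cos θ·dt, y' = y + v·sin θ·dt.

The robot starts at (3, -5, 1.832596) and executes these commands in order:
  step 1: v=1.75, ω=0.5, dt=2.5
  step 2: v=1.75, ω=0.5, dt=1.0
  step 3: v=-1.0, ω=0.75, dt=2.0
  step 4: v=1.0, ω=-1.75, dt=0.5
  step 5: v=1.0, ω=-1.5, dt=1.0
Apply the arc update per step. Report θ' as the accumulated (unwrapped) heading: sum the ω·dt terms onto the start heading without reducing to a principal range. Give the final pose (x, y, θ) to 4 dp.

step 1: θ'=3.0826 (R=3.5000) → pose (-0.1744, -2.4120, 3.0826)
step 2: θ'=3.5826 (R=3.5000) → pose (-1.8747, -2.7407, 3.5826)
step 3: θ'=5.0826 (R=-1.3333) → pose (-1.2008, -1.0526, 5.0826)
step 4: θ'=4.2076 (R=-0.5714) → pose (-1.2334, -1.5357, 4.2076)
step 5: θ'=2.7076 (R=-0.6667) → pose (-2.0972, -1.8181, 2.7076)

(-2.0972, -1.8181, 2.7076)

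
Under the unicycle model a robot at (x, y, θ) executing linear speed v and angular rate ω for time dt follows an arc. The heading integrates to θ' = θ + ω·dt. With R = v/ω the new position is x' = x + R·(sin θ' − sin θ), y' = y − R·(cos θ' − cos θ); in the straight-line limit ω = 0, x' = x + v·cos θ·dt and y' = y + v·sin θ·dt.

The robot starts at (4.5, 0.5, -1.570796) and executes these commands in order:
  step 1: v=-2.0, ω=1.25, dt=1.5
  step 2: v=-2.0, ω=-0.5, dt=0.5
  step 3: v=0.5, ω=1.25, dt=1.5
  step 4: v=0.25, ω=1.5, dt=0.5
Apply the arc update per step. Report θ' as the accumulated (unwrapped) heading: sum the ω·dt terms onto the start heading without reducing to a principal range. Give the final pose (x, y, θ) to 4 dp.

step 1: θ'=0.3042 (R=-1.6000) → pose (2.4207, 2.0265, 0.3042)
step 2: θ'=0.0542 (R=4.0000) → pose (1.4393, 1.8488, 0.0542)
step 3: θ'=1.9292 (R=0.4000) → pose (1.7922, 2.3885, 1.9292)
step 4: θ'=2.6792 (R=0.1667) → pose (1.7105, 2.4792, 2.6792)

(1.7105, 2.4792, 2.6792)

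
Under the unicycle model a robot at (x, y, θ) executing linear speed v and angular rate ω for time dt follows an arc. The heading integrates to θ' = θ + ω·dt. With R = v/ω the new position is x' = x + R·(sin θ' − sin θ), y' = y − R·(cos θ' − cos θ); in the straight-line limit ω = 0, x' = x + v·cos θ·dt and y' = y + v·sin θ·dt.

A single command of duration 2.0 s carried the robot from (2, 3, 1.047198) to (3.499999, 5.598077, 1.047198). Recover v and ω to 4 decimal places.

v = 1.5000, ω = 0.0000

Δθ = 1.047198 − 1.047198 = 0.000000
ω = Δθ/dt = 0.000000/2.0 = 0.0000
ω = 0 → v = (Δx·cos θ + Δy·sin θ)/dt = 1.5000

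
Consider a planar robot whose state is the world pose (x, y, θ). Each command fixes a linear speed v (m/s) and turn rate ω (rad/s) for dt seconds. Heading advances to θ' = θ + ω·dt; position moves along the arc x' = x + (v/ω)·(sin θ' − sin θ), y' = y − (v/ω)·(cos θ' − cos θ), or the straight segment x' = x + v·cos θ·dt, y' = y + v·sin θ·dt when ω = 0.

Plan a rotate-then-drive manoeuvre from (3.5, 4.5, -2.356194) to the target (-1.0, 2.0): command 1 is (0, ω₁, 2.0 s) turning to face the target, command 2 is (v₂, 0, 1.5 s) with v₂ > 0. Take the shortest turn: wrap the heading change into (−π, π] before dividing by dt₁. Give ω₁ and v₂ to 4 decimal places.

ω₁ = -0.1392, v₂ = 3.4319

heading to target = atan2(2−4.5, -1−3.5) = -2.6345
Δθ = wrap(-2.6345 − -2.3562) = -0.2783; ω₁ = Δθ/dt₁ = -0.1392
distance = √((-1−3.5)² + (2−4.5)²) = 5.1478; v₂ = distance/dt₂ = 3.4319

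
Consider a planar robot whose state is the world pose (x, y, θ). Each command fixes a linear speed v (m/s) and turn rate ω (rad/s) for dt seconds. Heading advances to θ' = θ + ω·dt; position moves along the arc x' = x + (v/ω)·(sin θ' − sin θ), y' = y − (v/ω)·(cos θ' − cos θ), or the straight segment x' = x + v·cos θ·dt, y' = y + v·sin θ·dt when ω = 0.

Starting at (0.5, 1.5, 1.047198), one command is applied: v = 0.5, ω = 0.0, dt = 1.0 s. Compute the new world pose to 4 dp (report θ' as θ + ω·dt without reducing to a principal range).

(0.7500, 1.9330, 1.0472)

θ' = 1.0472 + 0.0·1.0 = 1.0472
ω = 0 → straight: x' = 0.5 + 0.5·cos(1.0472)·1.0 = 0.7500
y' = 1.5 + 0.5·sin(1.0472)·1.0 = 1.9330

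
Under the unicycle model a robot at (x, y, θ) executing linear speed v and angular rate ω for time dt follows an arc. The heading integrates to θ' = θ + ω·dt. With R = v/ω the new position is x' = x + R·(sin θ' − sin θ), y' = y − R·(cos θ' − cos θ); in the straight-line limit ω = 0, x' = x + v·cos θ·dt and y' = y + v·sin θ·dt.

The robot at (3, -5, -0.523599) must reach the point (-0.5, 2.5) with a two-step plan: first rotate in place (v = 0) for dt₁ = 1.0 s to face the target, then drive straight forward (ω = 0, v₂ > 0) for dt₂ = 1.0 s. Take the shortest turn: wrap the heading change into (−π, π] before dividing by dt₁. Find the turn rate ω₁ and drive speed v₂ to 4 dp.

ω₁ = 2.5310, v₂ = 8.2765

heading to target = atan2(2.5−-5, -0.5−3) = 2.0074
Δθ = wrap(2.0074 − -0.5236) = 2.5310; ω₁ = Δθ/dt₁ = 2.5310
distance = √((-0.5−3)² + (2.5−-5)²) = 8.2765; v₂ = distance/dt₂ = 8.2765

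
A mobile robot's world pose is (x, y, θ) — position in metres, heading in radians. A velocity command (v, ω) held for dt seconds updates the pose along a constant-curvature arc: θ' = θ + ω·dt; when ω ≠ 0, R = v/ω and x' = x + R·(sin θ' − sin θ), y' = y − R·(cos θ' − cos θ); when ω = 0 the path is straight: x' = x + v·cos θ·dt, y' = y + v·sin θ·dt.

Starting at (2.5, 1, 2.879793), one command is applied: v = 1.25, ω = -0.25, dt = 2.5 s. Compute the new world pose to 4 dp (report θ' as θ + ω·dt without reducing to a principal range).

(-0.0812, 2.6702, 2.2548)

θ' = 2.8798 + -0.25·2.5 = 2.2548
R = v/ω = 1.25/-0.25 = -5.0000
x' = 2.5 + -5.0000·(sin 2.2548 − sin 2.8798) = -0.0812
y' = 1 − -5.0000·(cos 2.2548 − cos 2.8798) = 2.6702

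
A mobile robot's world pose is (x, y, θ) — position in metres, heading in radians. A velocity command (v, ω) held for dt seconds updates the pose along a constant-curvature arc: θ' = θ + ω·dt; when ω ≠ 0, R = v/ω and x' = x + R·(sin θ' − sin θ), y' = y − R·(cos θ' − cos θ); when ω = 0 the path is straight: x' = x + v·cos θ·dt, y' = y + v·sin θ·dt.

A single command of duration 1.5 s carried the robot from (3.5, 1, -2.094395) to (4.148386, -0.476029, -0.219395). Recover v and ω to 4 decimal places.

v = 1.2500, ω = 1.2500

Δθ = -0.219395 − -2.094395 = 1.875000
ω = Δθ/dt = 1.875000/1.5 = 1.2500
R = −Δy/(cos θ' − cos θ) = 1.0000
v = R·ω = 1.0000·1.2500 = 1.2500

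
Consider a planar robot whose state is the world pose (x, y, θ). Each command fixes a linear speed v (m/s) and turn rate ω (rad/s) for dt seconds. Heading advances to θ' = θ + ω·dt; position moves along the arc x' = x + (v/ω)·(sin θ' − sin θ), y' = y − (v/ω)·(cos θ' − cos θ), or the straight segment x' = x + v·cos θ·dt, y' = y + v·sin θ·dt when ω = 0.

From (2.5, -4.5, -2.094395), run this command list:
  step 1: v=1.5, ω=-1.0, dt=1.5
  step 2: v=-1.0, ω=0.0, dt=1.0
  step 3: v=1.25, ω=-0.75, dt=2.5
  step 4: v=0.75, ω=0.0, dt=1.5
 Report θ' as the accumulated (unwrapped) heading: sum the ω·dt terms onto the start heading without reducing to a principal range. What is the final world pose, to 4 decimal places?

(1.7342, -2.0753, -5.4694)

step 1: θ'=-3.5944 (R=-1.5000) → pose (0.5447, -5.0988, -3.5944)
step 2: θ'=-3.5944 (straight) → pose (1.4440, -5.5363, -3.5944)
step 3: θ'=-5.4694 (R=-1.6667) → pose (0.9616, -2.8930, -5.4694)
step 4: θ'=-5.4694 (straight) → pose (1.7342, -2.0753, -5.4694)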